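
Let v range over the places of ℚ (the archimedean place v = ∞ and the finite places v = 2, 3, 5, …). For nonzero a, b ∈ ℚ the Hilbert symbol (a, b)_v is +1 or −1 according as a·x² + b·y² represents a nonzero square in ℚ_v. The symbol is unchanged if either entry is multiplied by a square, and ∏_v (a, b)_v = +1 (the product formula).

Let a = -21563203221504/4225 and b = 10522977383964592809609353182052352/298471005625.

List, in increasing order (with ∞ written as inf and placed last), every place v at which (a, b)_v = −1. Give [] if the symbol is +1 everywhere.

(a, b) ≡ (-28014, 177422) mod (ℚ^×)²; places V = {2, 3, 5, 7, 13, 17, 19, 23, 29, 41, ∞}.
(a,b)_41: α=0, u≡34; β=-4, v≡24 (mod 41); (34|41)=-1, (24|41)=-1; sign (−1)^0·-1^-4·-1^0 = +1.
(a,b)_17: α=4, u≡8; β=6, v≡12 (mod 17); (8|17)=+1, (12|17)=-1; sign (−1)^0·+1^6·-1^4 = +1.
(a,b)_∞: sgn(-28014)=−, sgn(177422)=+, so +1.
(a,b)_7: α=1, u≡1; β=3, v≡6 (mod 7); (1|7)=+1, (6|7)=-1; sign (−1)^1·+1^3·-1^1 = +1.
(a,b)_3: α=3, u≡1; β=8, v≡2 (mod 3); (1|3)=+1, (2|3)=-1; sign (−1)^0·+1^8·-1^3 = -1.
(a,b)_2: α=11, β=35; u≡1, v≡7 (mod 8); ε(u)ε(v)=0·1, αω(v)=11·0, βω(u)=35·0; sum ≡ 0  ⇒  +1.
(a,b)_5: α=-2, u≡4; β=-4, v≡3 (mod 5); (4|5)=+1, (3|5)=-1; sign (−1)^0·+1^-4·-1^-2 = +1.
(a,b)_13: α=-2, u≡9; β=-2, v≡7 (mod 13); (9|13)=+1, (7|13)=-1; sign (−1)^0·+1^-2·-1^-2 = +1.
(a,b)_19: α=0, u≡17; β=1, v≡16 (mod 19); (17|19)=+1, (16|19)=+1; sign (−1)^0·+1^1·+1^0 = +1.
(a,b)_29: α=1, u≡23; β=3, v≡28 (mod 29); (23|29)=+1, (28|29)=+1; sign (−1)^0·+1^3·+1^1 = +1.
(a,b)_23: α=1, u≡8; β=3, v≡1 (mod 23); (8|23)=+1, (1|23)=+1; sign (−1)^1·+1^3·+1^1 = -1.
(-28014, 177422 / ℚ) ramifies at {3, 23}: a division algebra.

[3, 23]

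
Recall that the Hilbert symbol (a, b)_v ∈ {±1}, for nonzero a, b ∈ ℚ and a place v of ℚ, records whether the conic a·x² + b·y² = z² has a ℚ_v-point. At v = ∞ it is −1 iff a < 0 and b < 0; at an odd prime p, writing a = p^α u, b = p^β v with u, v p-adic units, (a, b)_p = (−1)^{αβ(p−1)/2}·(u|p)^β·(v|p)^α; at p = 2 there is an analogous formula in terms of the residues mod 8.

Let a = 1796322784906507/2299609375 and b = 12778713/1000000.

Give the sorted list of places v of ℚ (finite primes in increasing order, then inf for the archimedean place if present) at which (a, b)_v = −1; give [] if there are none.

(a, b) ≡ (35581, 17) mod (ℚ^×)²; places V = {2, 3, 5, 7, 11, 13, 17, 23, 29, ∞}.
(a,b)_11: α=4, u≡2; β=0, v≡2 (mod 11); (2|11)=-1, (2|11)=-1; sign (−1)^0·-1^0·-1^4 = +1.
(a,b)_23: α=1, u≡13; β=0, v≡20 (mod 23); (13|23)=+1, (20|23)=-1; sign (−1)^0·+1^0·-1^1 = -1.
(a,b)_17: α=7, u≡9; β=5, v≡1 (mod 17); (9|17)=+1, (1|17)=+1; sign (−1)^0·+1^5·+1^7 = +1.
(a,b)_∞: sgn(35581)=+, sgn(17)=+, so +1.
(a,b)_3: α=0, u≡1; β=2, v≡2 (mod 3); (1|3)=+1, (2|3)=-1; sign (−1)^0·+1^2·-1^0 = +1.
(a,b)_13: α=1, u≡5; β=0, v≡12 (mod 13); (5|13)=-1, (12|13)=+1; sign (−1)^0·-1^0·+1^1 = +1.
(a,b)_5: α=-8, u≡1; β=-6, v≡2 (mod 5); (1|5)=+1, (2|5)=-1; sign (−1)^0·+1^-6·-1^-8 = +1.
(a,b)_2: α=0, β=-6; u≡5, v≡1 (mod 8); ε(u)ε(v)=0·0, αω(v)=0·0, βω(u)=-6·1; sum ≡ 0  ⇒  +1.
(a,b)_29: α=-2, u≡14; β=0, v≡3 (mod 29); (14|29)=-1, (3|29)=-1; sign (−1)^0·-1^0·-1^-2 = +1.
(a,b)_7: α=-1, u≡1; β=0, v≡3 (mod 7); (1|7)=+1, (3|7)=-1; sign (−1)^0·+1^0·-1^-1 = -1.
|Ram(35581, 17)| = 2, even; anisotropic at {7, 23}.

[7, 23]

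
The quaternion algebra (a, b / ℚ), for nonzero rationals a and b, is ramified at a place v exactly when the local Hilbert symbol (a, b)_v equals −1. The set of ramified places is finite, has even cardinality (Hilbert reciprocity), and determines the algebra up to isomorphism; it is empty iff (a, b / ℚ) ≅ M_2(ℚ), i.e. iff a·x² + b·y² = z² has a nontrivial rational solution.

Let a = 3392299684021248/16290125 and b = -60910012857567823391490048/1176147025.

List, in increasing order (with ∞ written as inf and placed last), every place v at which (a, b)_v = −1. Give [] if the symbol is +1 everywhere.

Mod squares: a ≡ 85, b ≡ -462. Check v ∈ {∞, 2, 3, 5, 7, 11, 13, 17, 19}.
v=5: a=5^-3·(≡3), b=5^-2·(≡2) mod 5; (3|5)=-1, (2|5)=-1; (−1)^{-3·-2·2}·(-1)^-2·(-1)^-3 = -1.
v=13: a=13^2·(≡2), b=13^2·(≡7) mod 13; (2|13)=-1, (7|13)=-1; (−1)^{2·2·6}·(-1)^2·(-1)^2 = +1.
v=11: a=11^2·(≡2), b=11^3·(≡7) mod 11; (2|11)=-1, (7|11)=-1; (−1)^{2·3·5}·(-1)^3·(-1)^2 = -1.
v=3: a=3^4·(≡1), b=3^11·(≡2) mod 3; (1|3)=+1, (2|3)=-1; (−1)^{4·11·1}·(+1)^11·(-1)^4 = +1.
v=2: v_2(a)=10, v_2(b)=17; units ≡ 5, 1 (mod 8); ε·ε+αω+βω = 0·0+10·0+17·1 ≡ 1  ⇒  (a,b)_2 = -1.
v=7: a=7^6·(≡4), b=7^9·(≡4) mod 7; (4|7)=+1, (4|7)=+1; (−1)^{6·9·3}·(+1)^9·(+1)^6 = +1.
v=∞: 85 > 0 and -462 < 0  ⇒  (a,b)_∞ = +1.
v=19: a=19^-4·(≡16), b=19^-6·(≡13) mod 19; (16|19)=+1, (13|19)=-1; (−1)^{-4·-6·9}·(+1)^-6·(-1)^-4 = +1.
v=17: a=17^1·(≡3), b=17^2·(≡10) mod 17; (3|17)=-1, (10|17)=-1; (−1)^{1·2·8}·(-1)^2·(-1)^1 = -1.
(85, -462 / ℚ) ramifies at {2, 5, 11, 17}: a division algebra.

[2, 5, 11, 17]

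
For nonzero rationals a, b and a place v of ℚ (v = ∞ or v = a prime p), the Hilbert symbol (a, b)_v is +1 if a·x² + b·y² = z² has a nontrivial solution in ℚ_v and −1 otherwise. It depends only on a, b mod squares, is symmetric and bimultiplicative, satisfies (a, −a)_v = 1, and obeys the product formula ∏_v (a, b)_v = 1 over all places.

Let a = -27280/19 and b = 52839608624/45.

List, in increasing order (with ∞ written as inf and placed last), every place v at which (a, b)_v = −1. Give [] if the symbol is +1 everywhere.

Mod squares: a ≡ -32395, b ≡ 59455. Check v ∈ {∞, 2, 3, 5, 11, 17, 19, 23, 31, 47}.
v=3: a=3^0·(≡2), b=3^-2·(≡1) mod 3; (2|3)=-1, (1|3)=+1; (−1)^{0·-2·1}·(-1)^-2·(+1)^0 = +1.
v=31: a=31^1·(≡1), b=31^2·(≡2) mod 31; (1|31)=+1, (2|31)=+1; (−1)^{1·2·15}·(+1)^2·(+1)^1 = +1.
v=17: a=17^0·(≡11), b=17^2·(≡12) mod 17; (11|17)=-1, (12|17)=-1; (−1)^{0·2·8}·(-1)^2·(-1)^0 = +1.
v=19: a=19^-1·(≡4), b=19^0·(≡5) mod 19; (4|19)=+1, (5|19)=+1; (−1)^{-1·0·9}·(+1)^0·(+1)^-1 = +1.
v=11: a=11^1·(≡9), b=11^1·(≡4) mod 11; (9|11)=+1, (4|11)=+1; (−1)^{1·1·5}·(+1)^1·(+1)^1 = -1.
v=5: a=5^1·(≡1), b=5^-1·(≡1) mod 5; (1|5)=+1, (1|5)=+1; (−1)^{1·-1·2}·(+1)^-1·(+1)^1 = +1.
v=47: a=47^0·(≡41), b=47^1·(≡29) mod 47; (41|47)=-1, (29|47)=-1; (−1)^{0·1·23}·(-1)^1·(-1)^0 = -1.
v=∞: -32395 < 0 and 59455 > 0  ⇒  (a,b)_∞ = +1.
v=2: v_2(a)=4, v_2(b)=4; units ≡ 5, 7 (mod 8); ε·ε+αω+βω = 0·1+4·0+4·1 ≡ 0  ⇒  (a,b)_2 = +1.
v=23: a=23^0·(≡12), b=23^1·(≡9) mod 23; (12|23)=+1, (9|23)=+1; (−1)^{0·1·11}·(+1)^1·(+1)^0 = +1.
(-32395, 59455 / ℚ) ramifies at {11, 47}: a division algebra.

[11, 47]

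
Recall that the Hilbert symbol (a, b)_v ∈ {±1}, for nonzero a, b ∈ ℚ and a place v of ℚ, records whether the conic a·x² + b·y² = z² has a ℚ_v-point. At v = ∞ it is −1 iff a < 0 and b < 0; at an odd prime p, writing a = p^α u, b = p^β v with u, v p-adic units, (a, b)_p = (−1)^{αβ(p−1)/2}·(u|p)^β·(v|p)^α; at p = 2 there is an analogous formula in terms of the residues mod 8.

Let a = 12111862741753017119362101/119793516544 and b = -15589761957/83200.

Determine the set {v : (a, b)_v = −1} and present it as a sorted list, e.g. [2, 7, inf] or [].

Mod squares: a ≡ 21, b ≡ -1001. Check v ∈ {∞, 2, 3, 5, 7, 11, 13, 17, 31}.
v=3: a=3^13·(≡1), b=3^6·(≡1) mod 3; (1|3)=+1, (1|3)=+1; (−1)^{13·6·1}·(+1)^6·(+1)^13 = +1.
v=∞: 21 > 0 and -1001 < 0  ⇒  (a,b)_∞ = +1.
v=11: a=11^4·(≡7), b=11^1·(≡8) mod 11; (7|11)=-1, (8|11)=-1; (−1)^{4·1·5}·(-1)^1·(-1)^4 = -1.
v=2: v_2(a)=-22, v_2(b)=-8; units ≡ 5, 7 (mod 8); ε·ε+αω+βω = 0·1+-22·0+-8·1 ≡ 0  ⇒  (a,b)_2 = +1.
v=13: a=13^-4·(≡7), b=13^-1·(≡9) mod 13; (7|13)=-1, (9|13)=+1; (−1)^{-4·-1·6}·(-1)^-1·(+1)^-4 = -1.
v=5: a=5^0·(≡4), b=5^-2·(≡1) mod 5; (4|5)=+1, (1|5)=+1; (−1)^{0·-2·2}·(+1)^-2·(+1)^0 = +1.
v=17: a=17^4·(≡15), b=17^2·(≡13) mod 17; (15|17)=+1, (13|17)=+1; (−1)^{4·2·8}·(+1)^2·(+1)^4 = +1.
v=7: a=7^1·(≡3), b=7^1·(≡1) mod 7; (3|7)=-1, (1|7)=+1; (−1)^{1·1·3}·(-1)^1·(+1)^1 = +1.
v=31: a=31^6·(≡29), b=31^2·(≡11) mod 31; (29|31)=-1, (11|31)=-1; (−1)^{6·2·15}·(-1)^2·(-1)^6 = +1.
(21, -1001 / ℚ) ramifies at {11, 13}: a division algebra.

[11, 13]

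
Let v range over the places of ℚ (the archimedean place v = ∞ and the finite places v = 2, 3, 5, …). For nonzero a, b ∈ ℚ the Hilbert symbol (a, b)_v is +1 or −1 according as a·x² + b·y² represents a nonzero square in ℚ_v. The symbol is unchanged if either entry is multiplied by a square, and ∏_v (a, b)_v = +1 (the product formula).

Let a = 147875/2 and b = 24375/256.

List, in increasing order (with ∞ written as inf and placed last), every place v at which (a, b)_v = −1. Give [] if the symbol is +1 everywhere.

[2, 13]

Mod squares: a ≡ 70, b ≡ 39. Check v ∈ {∞, 2, 3, 5, 7, 13}.
v=3: a=3^0·(≡1), b=3^1·(≡1) mod 3; (1|3)=+1, (1|3)=+1; (−1)^{0·1·1}·(+1)^1·(+1)^0 = +1.
v=7: a=7^1·(≡3), b=7^0·(≡2) mod 7; (3|7)=-1, (2|7)=+1; (−1)^{1·0·3}·(-1)^0·(+1)^1 = +1.
v=13: a=13^2·(≡2), b=13^1·(≡9) mod 13; (2|13)=-1, (9|13)=+1; (−1)^{2·1·6}·(-1)^1·(+1)^2 = -1.
v=∞: 70 > 0 and 39 > 0  ⇒  (a,b)_∞ = +1.
v=2: v_2(a)=-1, v_2(b)=-8; units ≡ 3, 7 (mod 8); ε·ε+αω+βω = 1·1+-1·0+-8·1 ≡ 1  ⇒  (a,b)_2 = -1.
v=5: a=5^3·(≡4), b=5^4·(≡4) mod 5; (4|5)=+1, (4|5)=+1; (−1)^{3·4·2}·(+1)^4·(+1)^3 = +1.
|Ram(70, 39)| = 2, even; anisotropic at {2, 13}.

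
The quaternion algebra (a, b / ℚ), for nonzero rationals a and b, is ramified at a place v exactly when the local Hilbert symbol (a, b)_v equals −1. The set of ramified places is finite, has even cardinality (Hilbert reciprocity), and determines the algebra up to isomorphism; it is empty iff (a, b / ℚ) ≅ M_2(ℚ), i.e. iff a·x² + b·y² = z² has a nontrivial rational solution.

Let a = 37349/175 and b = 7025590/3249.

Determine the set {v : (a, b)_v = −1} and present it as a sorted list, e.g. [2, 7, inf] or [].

Mod squares: a ≡ 1547, b ≡ 24310. Check v ∈ {∞, 2, 3, 5, 7, 11, 13, 17, 19}.
v=2: v_2(a)=0, v_2(b)=1; units ≡ 3, 3 (mod 8); ε·ε+αω+βω = 1·1+0·1+1·1 ≡ 0  ⇒  (a,b)_2 = +1.
v=11: a=11^0·(≡7), b=11^1·(≡2) mod 11; (7|11)=-1, (2|11)=-1; (−1)^{0·1·5}·(-1)^1·(-1)^0 = -1.
v=19: a=19^0·(≡13), b=19^-2·(≡4) mod 19; (13|19)=-1, (4|19)=+1; (−1)^{0·-2·9}·(-1)^-2·(+1)^0 = +1.
v=3: a=3^0·(≡2), b=3^-2·(≡1) mod 3; (2|3)=-1, (1|3)=+1; (−1)^{0·-2·1}·(-1)^-2·(+1)^0 = +1.
v=13: a=13^3·(≡5), b=13^1·(≡6) mod 13; (5|13)=-1, (6|13)=-1; (−1)^{3·1·6}·(-1)^1·(-1)^3 = +1.
v=∞: 1547 > 0 and 24310 > 0  ⇒  (a,b)_∞ = +1.
v=5: a=5^-2·(≡2), b=5^1·(≡2) mod 5; (2|5)=-1, (2|5)=-1; (−1)^{-2·1·2}·(-1)^1·(-1)^-2 = -1.
v=17: a=17^1·(≡11), b=17^3·(≡1) mod 17; (11|17)=-1, (1|17)=+1; (−1)^{1·3·8}·(-1)^3·(+1)^1 = -1.
v=7: a=7^-1·(≡1), b=7^0·(≡5) mod 7; (1|7)=+1, (5|7)=-1; (−1)^{-1·0·3}·(+1)^0·(-1)^-1 = -1.
Ram(1547, 24310) = {5, 7, 11, 17}; no ℚ_5-point on the conic.

[5, 7, 11, 17]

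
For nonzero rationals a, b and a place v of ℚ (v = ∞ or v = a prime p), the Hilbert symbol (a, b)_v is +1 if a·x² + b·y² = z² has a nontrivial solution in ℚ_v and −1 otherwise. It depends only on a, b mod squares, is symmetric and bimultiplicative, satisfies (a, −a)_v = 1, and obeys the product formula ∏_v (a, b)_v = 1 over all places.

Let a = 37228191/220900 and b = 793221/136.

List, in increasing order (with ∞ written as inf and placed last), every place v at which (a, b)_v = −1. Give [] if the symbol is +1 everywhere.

[3, 7, 13, 17]

(a, b) ≡ (6279, 14586) mod (ℚ^×)²; places V = {2, 3, 5, 7, 11, 13, 17, 23, 43, 47, ∞}.
(a,b)_23: α=1, u≡22; β=0, v≡13 (mod 23); (22|23)=-1, (13|23)=+1; sign (−1)^0·-1^0·+1^1 = +1.
(a,b)_13: α=1, u≡7; β=1, v≡10 (mod 13); (7|13)=-1, (10|13)=+1; sign (−1)^0·-1^1·+1^1 = -1.
(a,b)_3: α=1, u≡2; β=1, v≡2 (mod 3); (2|3)=-1, (2|3)=-1; sign (−1)^1·-1^1·-1^1 = -1.
(a,b)_5: α=-2, u≡1; β=0, v≡1 (mod 5); (1|5)=+1, (1|5)=+1; sign (−1)^0·+1^0·+1^-2 = +1.
(a,b)_43: α=0, u≡9; β=2, v≡6 (mod 43); (9|43)=+1, (6|43)=+1; sign (−1)^0·+1^2·+1^0 = +1.
(a,b)_17: α=0, u≡5; β=-1, v≡15 (mod 17); (5|17)=-1, (15|17)=+1; sign (−1)^0·-1^-1·+1^0 = -1.
(a,b)_2: α=-2, β=-3; u≡7, v≡5 (mod 8); ε(u)ε(v)=1·0, αω(v)=-2·1, βω(u)=-3·0; sum ≡ 0  ⇒  +1.
(a,b)_47: α=-2, u≡17; β=0, v≡9 (mod 47); (17|47)=+1, (9|47)=+1; sign (−1)^0·+1^0·+1^-2 = +1.
(a,b)_∞: sgn(6279)=+, sgn(14586)=+, so +1.
(a,b)_11: α=2, u≡5; β=1, v≡7 (mod 11); (5|11)=+1, (7|11)=-1; sign (−1)^0·+1^1·-1^2 = +1.
(a,b)_7: α=3, u≡2; β=0, v≡3 (mod 7); (2|7)=+1, (3|7)=-1; sign (−1)^0·+1^0·-1^3 = -1.
Ram(6279, 14586) = {3, 7, 13, 17}; no ℚ_3-point on the conic.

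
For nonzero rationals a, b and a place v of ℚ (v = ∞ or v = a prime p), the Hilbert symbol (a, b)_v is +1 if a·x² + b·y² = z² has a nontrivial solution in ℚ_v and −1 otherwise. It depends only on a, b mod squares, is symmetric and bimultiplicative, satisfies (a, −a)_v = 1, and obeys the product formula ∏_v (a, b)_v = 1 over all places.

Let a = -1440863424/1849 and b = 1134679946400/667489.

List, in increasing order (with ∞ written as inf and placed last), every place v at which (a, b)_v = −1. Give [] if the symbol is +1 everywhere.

[2, 3, 7, 17]

Mod squares: a ≡ -51051, b ≡ 14586. Check v ∈ {∞, 2, 3, 5, 7, 11, 13, 17, 19, 43}.
v=5: a=5^0·(≡4), b=5^2·(≡4) mod 5; (4|5)=+1, (4|5)=+1; (−1)^{0·2·2}·(+1)^2·(+1)^0 = +1.
v=17: a=17^1·(≡11), b=17^1·(≡4) mod 17; (11|17)=-1, (4|17)=+1; (−1)^{1·1·8}·(-1)^1·(+1)^1 = -1.
v=13: a=13^1·(≡4), b=13^1·(≡10) mod 13; (4|13)=+1, (10|13)=+1; (−1)^{1·1·6}·(+1)^1·(+1)^1 = +1.
v=43: a=43^-2·(≡12), b=43^-2·(≡36) mod 43; (12|43)=-1, (36|43)=+1; (−1)^{-2·-2·21}·(-1)^-2·(+1)^-2 = +1.
v=3: a=3^3·(≡2), b=3^5·(≡2) mod 3; (2|3)=-1, (2|3)=-1; (−1)^{3·5·1}·(-1)^5·(-1)^3 = -1.
v=7: a=7^3·(≡2), b=7^4·(≡5) mod 7; (2|7)=+1, (5|7)=-1; (−1)^{3·4·3}·(+1)^4·(-1)^3 = -1.
v=2: v_2(a)=6, v_2(b)=5; units ≡ 5, 5 (mod 8); ε·ε+αω+βω = 0·0+6·1+5·1 ≡ 1  ⇒  (a,b)_2 = -1.
v=∞: -51051 < 0 and 14586 > 0  ⇒  (a,b)_∞ = +1.
v=19: a=19^0·(≡3), b=19^-2·(≡3) mod 19; (3|19)=-1, (3|19)=-1; (−1)^{0·-2·9}·(-1)^-2·(-1)^0 = +1.
v=11: a=11^1·(≡9), b=11^1·(≡10) mod 11; (9|11)=+1, (10|11)=-1; (−1)^{1·1·5}·(+1)^1·(-1)^1 = +1.
Ram(-51051, 14586) = {2, 3, 7, 17}; no ℚ_2-point on the conic.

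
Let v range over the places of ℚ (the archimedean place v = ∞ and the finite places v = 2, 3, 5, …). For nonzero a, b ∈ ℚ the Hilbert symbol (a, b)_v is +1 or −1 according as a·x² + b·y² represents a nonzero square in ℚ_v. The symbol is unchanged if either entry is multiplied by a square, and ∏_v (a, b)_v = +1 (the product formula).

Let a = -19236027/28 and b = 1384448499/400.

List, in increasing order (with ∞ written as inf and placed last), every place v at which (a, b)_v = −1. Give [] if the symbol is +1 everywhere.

(a, b) ≡ (-254541, 3139339) mod (ℚ^×)²; places V = {2, 3, 5, 7, 17, 23, 31, 37, ∞}.
(a,b)_17: α=1, u≡16; β=1, v≡8 (mod 17); (16|17)=+1, (8|17)=+1; sign (−1)^0·+1^1·+1^1 = +1.
(a,b)_∞: sgn(-254541)=−, sgn(3139339)=+, so +1.
(a,b)_23: α=3, u≡15; β=1, v≡10 (mod 23); (15|23)=-1, (10|23)=-1; sign (−1)^1·-1^1·-1^3 = -1.
(a,b)_7: α=-1, u≡2; β=3, v≡2 (mod 7); (2|7)=+1, (2|7)=+1; sign (−1)^1·+1^3·+1^-1 = -1.
(a,b)_37: α=0, u≡19; β=1, v≡29 (mod 37); (19|37)=-1, (29|37)=-1; sign (−1)^0·-1^1·-1^0 = -1.
(a,b)_2: α=-2, β=-4; u≡3, v≡3 (mod 8); ε(u)ε(v)=1·1, αω(v)=-2·1, βω(u)=-4·1; sum ≡ 1  ⇒  -1.
(a,b)_3: α=1, u≡2; β=2, v≡1 (mod 3); (2|3)=-1, (1|3)=+1; sign (−1)^0·-1^2·+1^1 = +1.
(a,b)_31: α=1, u≡7; β=1, v≡29 (mod 31); (7|31)=+1, (29|31)=-1; sign (−1)^1·+1^1·-1^1 = +1.
(a,b)_5: α=0, u≡1; β=-2, v≡4 (mod 5); (1|5)=+1, (4|5)=+1; sign (−1)^0·+1^-2·+1^0 = +1.
Ram(-254541, 3139339) = {2, 7, 23, 37}; no ℚ_2-point on the conic.

[2, 7, 23, 37]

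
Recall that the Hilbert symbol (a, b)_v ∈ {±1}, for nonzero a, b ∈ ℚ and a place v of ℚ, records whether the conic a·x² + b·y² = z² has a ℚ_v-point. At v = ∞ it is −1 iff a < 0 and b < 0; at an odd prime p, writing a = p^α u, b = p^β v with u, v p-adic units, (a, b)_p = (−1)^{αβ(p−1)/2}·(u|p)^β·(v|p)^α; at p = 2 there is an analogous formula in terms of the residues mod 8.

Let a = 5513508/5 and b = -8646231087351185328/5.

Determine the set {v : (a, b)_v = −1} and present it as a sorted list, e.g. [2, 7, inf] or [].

(a, b) ≡ (85085, -935) mod (ℚ^×)²; places V = {2, 3, 5, 7, 11, 13, 17, ∞}.
(a,b)_17: α=1, u≡3; β=3, v≡1 (mod 17); (3|17)=-1, (1|17)=+1; sign (−1)^0·-1^3·+1^1 = -1.
(a,b)_3: α=4, u≡2; β=10, v≡1 (mod 3); (2|3)=-1, (1|3)=+1; sign (−1)^0·-1^10·+1^4 = +1.
(a,b)_13: α=1, u≡6; β=4, v≡12 (mod 13); (6|13)=-1, (12|13)=+1; sign (−1)^0·-1^4·+1^1 = +1.
(a,b)_2: α=2, β=4; u≡5, v≡1 (mod 8); ε(u)ε(v)=0·0, αω(v)=2·0, βω(u)=4·1; sum ≡ 0  ⇒  +1.
(a,b)_7: α=1, u≡5; β=2, v≡3 (mod 7); (5|7)=-1, (3|7)=-1; sign (−1)^0·-1^2·-1^1 = -1.
(a,b)_5: α=-1, u≡3; β=-1, v≡2 (mod 5); (3|5)=-1, (2|5)=-1; sign (−1)^0·-1^-1·-1^-1 = +1.
(a,b)_∞: sgn(85085)=+, sgn(-935)=−, so +1.
(a,b)_11: α=1, u≡7; β=3, v≡1 (mod 11); (7|11)=-1, (1|11)=+1; sign (−1)^1·-1^3·+1^1 = +1.
|Ram(85085, -935)| = 2, even; anisotropic at {7, 17}.

[7, 17]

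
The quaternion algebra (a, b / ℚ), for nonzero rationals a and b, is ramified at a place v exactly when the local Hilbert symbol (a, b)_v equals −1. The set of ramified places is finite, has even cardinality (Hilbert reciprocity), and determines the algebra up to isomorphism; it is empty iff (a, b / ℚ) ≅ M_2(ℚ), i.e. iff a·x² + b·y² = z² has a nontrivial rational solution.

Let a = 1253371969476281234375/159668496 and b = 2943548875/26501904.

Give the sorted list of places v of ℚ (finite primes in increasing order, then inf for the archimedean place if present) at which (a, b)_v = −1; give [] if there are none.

(a, b) ≡ (65231, 326155) mod (ℚ^×)²; places V = {2, 3, 5, 11, 13, 17, 19, 37, 41, 43, ∞}.
(a,b)_43: α=3, u≡29; β=1, v≡23 (mod 43); (29|43)=-1, (23|43)=+1; sign (−1)^1·-1^1·+1^3 = +1.
(a,b)_13: α=-2, u≡9; β=-2, v≡2 (mod 13); (9|13)=+1, (2|13)=-1; sign (−1)^0·+1^-2·-1^-2 = +1.
(a,b)_37: α=3, u≡20; β=1, v≡30 (mod 37); (20|37)=-1, (30|37)=+1; sign (−1)^0·-1^1·+1^3 = -1.
(a,b)_5: α=6, u≡4; β=3, v≡4 (mod 5); (4|5)=+1, (4|5)=+1; sign (−1)^0·+1^3·+1^6 = +1.
(a,b)_19: α=0, u≡6; β=2, v≡6 (mod 19); (6|19)=+1, (6|19)=+1; sign (−1)^0·+1^2·+1^0 = +1.
(a,b)_∞: sgn(65231)=+, sgn(326155)=+, so +1.
(a,b)_41: α=3, u≡18; β=1, v≡9 (mod 41); (18|41)=+1, (9|41)=+1; sign (−1)^0·+1^1·+1^3 = +1.
(a,b)_3: α=-10, u≡2; β=-4, v≡1 (mod 3); (2|3)=-1, (1|3)=+1; sign (−1)^0·-1^-4·+1^-10 = +1.
(a,b)_17: α=2, u≡2; β=0, v≡11 (mod 17); (2|17)=+1, (11|17)=-1; sign (−1)^0·+1^0·-1^2 = +1.
(a,b)_11: α=0, u≡9; β=-2, v≡1 (mod 11); (9|11)=+1, (1|11)=+1; sign (−1)^0·+1^-2·+1^0 = +1.
(a,b)_2: α=-4, β=-4; u≡7, v≡3 (mod 8); ε(u)ε(v)=1·1, αω(v)=-4·1, βω(u)=-4·0; sum ≡ 1  ⇒  -1.
(65231, 326155 / ℚ) ramifies at {2, 37}: a division algebra.

[2, 37]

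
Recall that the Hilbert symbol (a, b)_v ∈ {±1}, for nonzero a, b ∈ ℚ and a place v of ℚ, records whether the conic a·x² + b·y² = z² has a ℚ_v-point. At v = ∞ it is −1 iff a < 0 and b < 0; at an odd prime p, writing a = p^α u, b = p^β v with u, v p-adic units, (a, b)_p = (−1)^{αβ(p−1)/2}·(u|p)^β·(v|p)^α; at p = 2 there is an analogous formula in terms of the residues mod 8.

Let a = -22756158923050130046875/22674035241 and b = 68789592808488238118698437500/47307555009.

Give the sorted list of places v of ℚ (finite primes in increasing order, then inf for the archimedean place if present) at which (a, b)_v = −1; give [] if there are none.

(a, b) ≡ (-13547, 1134383) mod (ℚ^×)²; places V = {2, 3, 5, 7, 11, 13, 19, 23, 31, 37, 43, ∞}.
(a,b)_31: α=1, u≡9; β=1, v≡30 (mod 31); (9|31)=+1, (30|31)=-1; sign (−1)^1·+1^1·-1^1 = +1.
(a,b)_11: α=-2, u≡4; β=-2, v≡7 (mod 11); (4|11)=+1, (7|11)=-1; sign (−1)^0·+1^-2·-1^-2 = +1.
(a,b)_19: α=3, u≡7; β=4, v≡9 (mod 19); (7|19)=+1, (9|19)=+1; sign (−1)^0·+1^4·+1^3 = +1.
(a,b)_7: α=6, u≡6; β=6, v≡3 (mod 7); (6|7)=-1, (3|7)=-1; sign (−1)^0·-1^6·-1^6 = +1.
(a,b)_37: α=2, u≡8; β=3, v≡14 (mod 37); (8|37)=-1, (14|37)=-1; sign (−1)^0·-1^3·-1^2 = -1.
(a,b)_5: α=6, u≡2; β=8, v≡2 (mod 5); (2|5)=-1, (2|5)=-1; sign (−1)^0·-1^8·-1^6 = +1.
(a,b)_∞: sgn(-13547)=−, sgn(1134383)=+, so +1.
(a,b)_23: α=1, u≡9; β=1, v≡3 (mod 23); (9|23)=+1, (3|23)=+1; sign (−1)^1·+1^1·+1^1 = -1.
(a,b)_13: α=-4, u≡1; β=-6, v≡9 (mod 13); (1|13)=+1, (9|13)=+1; sign (−1)^0·+1^-6·+1^-4 = +1.
(a,b)_3: α=-8, u≡1; β=-4, v≡2 (mod 3); (1|3)=+1, (2|3)=-1; sign (−1)^0·+1^-4·-1^-8 = +1.
(a,b)_2: α=0, β=2; u≡5, v≡7 (mod 8); ε(u)ε(v)=0·1, αω(v)=0·0, βω(u)=2·1; sum ≡ 0  ⇒  +1.
(a,b)_43: α=2, u≡4; β=3, v≡19 (mod 43); (4|43)=+1, (19|43)=-1; sign (−1)^0·+1^3·-1^2 = +1.
|Ram(-13547, 1134383)| = 2, even; anisotropic at {23, 37}.

[23, 37]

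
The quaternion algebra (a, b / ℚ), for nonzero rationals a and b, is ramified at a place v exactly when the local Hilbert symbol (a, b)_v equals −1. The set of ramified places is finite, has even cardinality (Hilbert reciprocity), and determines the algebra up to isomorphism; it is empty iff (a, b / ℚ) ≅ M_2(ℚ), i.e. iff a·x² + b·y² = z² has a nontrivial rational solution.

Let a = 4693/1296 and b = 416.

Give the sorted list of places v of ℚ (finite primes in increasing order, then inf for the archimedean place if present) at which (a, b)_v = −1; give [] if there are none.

[2, 13]

Mod squares: a ≡ 13, b ≡ 26. Check v ∈ {∞, 2, 3, 13, 19}.
v=19: a=19^2·(≡8), b=19^0·(≡17) mod 19; (8|19)=-1, (17|19)=+1; (−1)^{2·0·9}·(-1)^0·(+1)^2 = +1.
v=13: a=13^1·(≡4), b=13^1·(≡6) mod 13; (4|13)=+1, (6|13)=-1; (−1)^{1·1·6}·(+1)^1·(-1)^1 = -1.
v=∞: 13 > 0 and 26 > 0  ⇒  (a,b)_∞ = +1.
v=3: a=3^-4·(≡1), b=3^0·(≡2) mod 3; (1|3)=+1, (2|3)=-1; (−1)^{-4·0·1}·(+1)^0·(-1)^-4 = +1.
v=2: v_2(a)=-4, v_2(b)=5; units ≡ 5, 5 (mod 8); ε·ε+αω+βω = 0·0+-4·1+5·1 ≡ 1  ⇒  (a,b)_2 = -1.
Ram(13, 26) = {2, 13}; no ℚ_2-point on the conic.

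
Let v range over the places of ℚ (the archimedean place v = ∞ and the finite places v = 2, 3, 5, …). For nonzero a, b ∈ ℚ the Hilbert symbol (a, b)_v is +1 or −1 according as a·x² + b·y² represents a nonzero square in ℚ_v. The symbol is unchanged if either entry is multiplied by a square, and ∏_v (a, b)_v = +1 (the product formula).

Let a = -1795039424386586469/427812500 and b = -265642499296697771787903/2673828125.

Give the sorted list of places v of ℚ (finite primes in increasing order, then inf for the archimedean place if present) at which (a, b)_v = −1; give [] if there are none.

Mod squares: a ≡ -1105, b ≡ -224315. Check v ∈ {∞, 2, 3, 5, 7, 13, 17, 29, 37}.
v=∞: -1105 < 0 and -224315 < 0  ⇒  (a,b)_∞ = -1.
v=29: a=29^4·(≡19), b=29^5·(≡19) mod 29; (19|29)=-1, (19|29)=-1; (−1)^{4·5·14}·(-1)^5·(-1)^4 = -1.
v=3: a=3^14·(≡2), b=3^20·(≡1) mod 3; (2|3)=-1, (1|3)=+1; (−1)^{14·20·1}·(-1)^20·(+1)^14 = +1.
v=17: a=17^1·(≡14), b=17^1·(≡14) mod 17; (14|17)=-1, (14|17)=-1; (−1)^{1·1·8}·(-1)^1·(-1)^1 = +1.
v=2: v_2(a)=-2, v_2(b)=0; units ≡ 7, 5 (mod 8); ε·ε+αω+βω = 1·0+-2·1+0·0 ≡ 0  ⇒  (a,b)_2 = +1.
v=5: a=5^-7·(≡1), b=5^-9·(≡3) mod 5; (1|5)=+1, (3|5)=-1; (−1)^{-7·-9·2}·(+1)^-9·(-1)^-7 = -1.
v=37: a=37^-2·(≡18), b=37^-2·(≡4) mod 37; (18|37)=-1, (4|37)=+1; (−1)^{-2·-2·18}·(-1)^-2·(+1)^-2 = +1.
v=7: a=7^4·(≡2), b=7^5·(≡2) mod 7; (2|7)=+1, (2|7)=+1; (−1)^{4·5·3}·(+1)^5·(+1)^4 = +1.
v=13: a=13^1·(≡5), b=13^1·(≡9) mod 13; (5|13)=-1, (9|13)=+1; (−1)^{1·1·6}·(-1)^1·(+1)^1 = -1.
Ram(-1105, -224315) = {5, 13, 29, ∞}; no ℚ_5-point on the conic.

[5, 13, 29, inf]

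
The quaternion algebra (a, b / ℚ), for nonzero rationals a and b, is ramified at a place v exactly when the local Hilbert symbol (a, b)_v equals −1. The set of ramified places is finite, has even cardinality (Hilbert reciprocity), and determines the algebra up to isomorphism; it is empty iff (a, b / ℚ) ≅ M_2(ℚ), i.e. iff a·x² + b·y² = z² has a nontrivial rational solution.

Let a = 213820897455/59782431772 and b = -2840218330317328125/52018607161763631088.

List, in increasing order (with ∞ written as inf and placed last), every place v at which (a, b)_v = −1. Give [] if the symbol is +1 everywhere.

(a, b) ≡ (31465, -203) mod (ℚ^×)²; places V = {2, 3, 5, 7, 11, 19, 23, 29, 31, 41, 43, ∞}.
(a,b)_2: α=-2, β=-4; u≡1, v≡5 (mod 8); ε(u)ε(v)=0·0, αω(v)=-2·1, βω(u)=-4·0; sum ≡ 0  ⇒  +1.
(a,b)_23: α=-2, u≡1; β=-2, v≡3 (mod 23); (1|23)=+1, (3|23)=+1; sign (−1)^0·+1^-2·+1^-2 = +1.
(a,b)_3: α=2, u≡1; β=4, v≡1 (mod 3); (1|3)=+1, (1|3)=+1; sign (−1)^0·+1^4·+1^2 = +1.
(a,b)_5: α=1, u≡3; β=6, v≡2 (mod 5); (3|5)=-1, (2|5)=-1; sign (−1)^0·-1^6·-1^1 = -1.
(a,b)_7: α=-5, u≡2; β=-11, v≡3 (mod 7); (2|7)=+1, (3|7)=-1; sign (−1)^1·+1^-11·-1^-5 = +1.
(a,b)_11: α=4, u≡9; β=8, v≡7 (mod 11); (9|11)=+1, (7|11)=-1; sign (−1)^0·+1^8·-1^4 = +1.
(a,b)_31: α=1, u≡13; β=0, v≡18 (mod 31); (13|31)=-1, (18|31)=+1; sign (−1)^0·-1^0·+1^1 = +1.
(a,b)_43: α=0, u≡18; β=-2, v≡29 (mod 43); (18|43)=-1, (29|43)=-1; sign (−1)^0·-1^-2·-1^0 = +1.
(a,b)_41: α=-2, u≡8; β=-2, v≡25 (mod 41); (8|41)=+1, (25|41)=+1; sign (−1)^0·+1^-2·+1^-2 = +1.
(a,b)_29: α=1, u≡12; β=1, v≡1 (mod 29); (12|29)=-1, (1|29)=+1; sign (−1)^0·-1^1·+1^1 = -1.
(a,b)_∞: sgn(31465)=+, sgn(-203)=−, so +1.
(a,b)_19: α=2, u≡7; β=2, v≡11 (mod 19); (7|19)=+1, (11|19)=+1; sign (−1)^0·+1^2·+1^2 = +1.
|Ram(31465, -203)| = 2, even; anisotropic at {5, 29}.

[5, 29]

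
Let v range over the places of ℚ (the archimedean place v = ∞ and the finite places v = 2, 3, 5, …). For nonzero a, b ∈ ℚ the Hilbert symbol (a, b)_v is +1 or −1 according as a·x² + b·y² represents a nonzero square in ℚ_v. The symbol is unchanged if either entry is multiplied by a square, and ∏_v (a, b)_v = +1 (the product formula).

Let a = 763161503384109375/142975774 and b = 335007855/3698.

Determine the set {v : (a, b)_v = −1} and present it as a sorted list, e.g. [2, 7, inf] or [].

[3, 5, 19, 23]

Mod squares: a ≡ 81282, b ≡ 8990. Check v ∈ {∞, 2, 3, 5, 7, 13, 19, 23, 29, 31, 41, 43}.
v=31: a=31^1·(≡10), b=31^1·(≡22) mod 31; (10|31)=+1, (22|31)=-1; (−1)^{1·1·15}·(+1)^1·(-1)^1 = +1.
v=3: a=3^5·(≡1), b=3^2·(≡2) mod 3; (1|3)=+1, (2|3)=-1; (−1)^{5·2·1}·(+1)^2·(-1)^5 = -1.
v=43: a=43^-2·(≡19), b=43^-2·(≡29) mod 43; (19|43)=-1, (29|43)=-1; (−1)^{-2·-2·21}·(-1)^-2·(-1)^-2 = +1.
v=41: a=41^-2·(≡36), b=41^0·(≡22) mod 41; (36|41)=+1, (22|41)=-1; (−1)^{-2·0·20}·(+1)^0·(-1)^-2 = +1.
v=29: a=29^2·(≡5), b=29^1·(≡9) mod 29; (5|29)=+1, (9|29)=+1; (−1)^{2·1·14}·(+1)^1·(+1)^2 = +1.
v=∞: 81282 > 0 and 8990 > 0  ⇒  (a,b)_∞ = +1.
v=7: a=7^4·(≡3), b=7^2·(≡1) mod 7; (3|7)=-1, (1|7)=+1; (−1)^{4·2·3}·(-1)^2·(+1)^4 = +1.
v=2: v_2(a)=-1, v_2(b)=-1; units ≡ 1, 7 (mod 8); ε·ε+αω+βω = 0·1+-1·0+-1·0 ≡ 0  ⇒  (a,b)_2 = +1.
v=23: a=23^-1·(≡21), b=23^0·(≡5) mod 23; (21|23)=-1, (5|23)=-1; (−1)^{-1·0·11}·(-1)^0·(-1)^-1 = -1.
v=13: a=13^2·(≡8), b=13^2·(≡7) mod 13; (8|13)=-1, (7|13)=-1; (−1)^{2·2·6}·(-1)^2·(-1)^2 = +1.
v=19: a=19^1·(≡8), b=19^0·(≡18) mod 19; (8|19)=-1, (18|19)=-1; (−1)^{1·0·9}·(-1)^0·(-1)^1 = -1.
v=5: a=5^6·(≡2), b=5^1·(≡2) mod 5; (2|5)=-1, (2|5)=-1; (−1)^{6·1·2}·(-1)^1·(-1)^6 = -1.
|Ram(81282, 8990)| = 4, even; anisotropic at {3, 5, 19, 23}.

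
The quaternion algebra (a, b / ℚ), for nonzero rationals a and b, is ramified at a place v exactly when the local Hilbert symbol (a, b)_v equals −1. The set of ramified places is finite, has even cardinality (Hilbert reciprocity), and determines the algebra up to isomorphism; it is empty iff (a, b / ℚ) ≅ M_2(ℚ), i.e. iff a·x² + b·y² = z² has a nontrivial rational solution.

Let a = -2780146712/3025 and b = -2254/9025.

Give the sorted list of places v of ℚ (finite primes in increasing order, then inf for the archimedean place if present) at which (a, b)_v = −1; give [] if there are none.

[2, 7, 29, inf]

(a, b) ≡ (-289478, -46) mod (ℚ^×)²; places V = {2, 5, 7, 11, 19, 23, 29, 31, ∞}.
(a,b)_∞: sgn(-289478)=−, sgn(-46)=−, so -1.
(a,b)_29: α=1, u≡16; β=0, v≡11 (mod 29); (16|29)=+1, (11|29)=-1; sign (−1)^0·+1^0·-1^1 = -1.
(a,b)_7: α=5, u≡1; β=2, v≡5 (mod 7); (1|7)=+1, (5|7)=-1; sign (−1)^0·+1^2·-1^5 = -1.
(a,b)_5: α=-2, u≡3; β=-2, v≡1 (mod 5); (3|5)=-1, (1|5)=+1; sign (−1)^0·-1^-2·+1^-2 = +1.
(a,b)_19: α=0, u≡4; β=-2, v≡17 (mod 19); (4|19)=+1, (17|19)=+1; sign (−1)^0·+1^-2·+1^0 = +1.
(a,b)_23: α=1, u≡8; β=1, v≡7 (mod 23); (8|23)=+1, (7|23)=-1; sign (−1)^1·+1^1·-1^1 = +1.
(a,b)_31: α=1, u≡23; β=0, v≡10 (mod 31); (23|31)=-1, (10|31)=+1; sign (−1)^0·-1^0·+1^1 = +1.
(a,b)_2: α=3, β=1; u≡5, v≡1 (mod 8); ε(u)ε(v)=0·0, αω(v)=3·0, βω(u)=1·1; sum ≡ 1  ⇒  -1.
(a,b)_11: α=-2, u≡3; β=0, v≡9 (mod 11); (3|11)=+1, (9|11)=+1; sign (−1)^0·+1^0·+1^-2 = +1.
(-289478, -46 / ℚ) ramifies at {2, 7, 29, ∞}: a division algebra.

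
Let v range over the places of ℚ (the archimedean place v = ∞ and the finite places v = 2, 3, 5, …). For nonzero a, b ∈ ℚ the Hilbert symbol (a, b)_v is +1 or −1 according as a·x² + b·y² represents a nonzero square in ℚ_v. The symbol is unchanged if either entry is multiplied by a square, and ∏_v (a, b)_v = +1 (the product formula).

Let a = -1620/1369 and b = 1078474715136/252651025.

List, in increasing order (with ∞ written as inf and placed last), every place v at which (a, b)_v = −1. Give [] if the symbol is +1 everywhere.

[2, 13]

(a, b) ≡ (-5, 91) mod (ℚ^×)²; places V = {2, 3, 5, 7, 11, 13, 17, 37, ∞}.
(a,b)_2: α=2, β=12; u≡3, v≡3 (mod 8); ε(u)ε(v)=1·1, αω(v)=2·1, βω(u)=12·1; sum ≡ 1  ⇒  -1.
(a,b)_∞: sgn(-5)=−, sgn(91)=+, so +1.
(a,b)_37: α=-2, u≡8; β=0, v≡24 (mod 37); (8|37)=-1, (24|37)=-1; sign (−1)^0·-1^0·-1^-2 = +1.
(a,b)_3: α=4, u≡1; β=10, v≡1 (mod 3); (1|3)=+1, (1|3)=+1; sign (−1)^0·+1^10·+1^4 = +1.
(a,b)_11: α=0, u≡6; β=-2, v≡1 (mod 11); (6|11)=-1, (1|11)=+1; sign (−1)^0·-1^-2·+1^0 = +1.
(a,b)_13: α=0, u≡11; β=1, v≡5 (mod 13); (11|13)=-1, (5|13)=-1; sign (−1)^0·-1^1·-1^0 = -1.
(a,b)_7: α=0, u≡1; β=3, v≡6 (mod 7); (1|7)=+1, (6|7)=-1; sign (−1)^0·+1^3·-1^0 = +1.
(a,b)_5: α=1, u≡4; β=-2, v≡1 (mod 5); (4|5)=+1, (1|5)=+1; sign (−1)^0·+1^-2·+1^1 = +1.
(a,b)_17: α=0, u≡7; β=-4, v≡6 (mod 17); (7|17)=-1, (6|17)=-1; sign (−1)^0·-1^-4·-1^0 = +1.
Ram(-5, 91) = {2, 13}; no ℚ_2-point on the conic.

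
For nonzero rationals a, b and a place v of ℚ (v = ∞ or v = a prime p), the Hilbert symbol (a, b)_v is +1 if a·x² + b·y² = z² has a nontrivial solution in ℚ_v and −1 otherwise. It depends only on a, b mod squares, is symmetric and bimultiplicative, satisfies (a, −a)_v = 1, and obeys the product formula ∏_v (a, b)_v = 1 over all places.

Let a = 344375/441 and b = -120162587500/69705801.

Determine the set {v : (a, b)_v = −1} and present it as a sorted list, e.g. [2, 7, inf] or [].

(a, b) ≡ (551, -166315) mod (ℚ^×)²; places V = {2, 3, 5, 7, 11, 17, 19, 23, 29, 31, 37, ∞}.
(a,b)_5: α=4, u≡1; β=5, v≡2 (mod 5); (1|5)=+1, (2|5)=-1; sign (−1)^0·+1^5·-1^4 = +1.
(a,b)_11: α=0, u≡9; β=-4, v≡5 (mod 11); (9|11)=+1, (5|11)=+1; sign (−1)^0·+1^-4·+1^0 = +1.
(a,b)_37: α=0, u≡7; β=1, v≡15 (mod 37); (7|37)=+1, (15|37)=-1; sign (−1)^0·+1^1·-1^0 = +1.
(a,b)_3: α=-2, u≡2; β=-2, v≡2 (mod 3); (2|3)=-1, (2|3)=-1; sign (−1)^0·-1^-2·-1^-2 = +1.
(a,b)_17: α=0, u≡11; β=2, v≡16 (mod 17); (11|17)=-1, (16|17)=+1; sign (−1)^0·-1^2·+1^0 = +1.
(a,b)_∞: sgn(551)=+, sgn(-166315)=−, so +1.
(a,b)_31: α=0, u≡26; β=1, v≡27 (mod 31); (26|31)=-1, (27|31)=-1; sign (−1)^0·-1^1·-1^0 = -1.
(a,b)_19: α=1, u≡14; β=0, v≡4 (mod 19); (14|19)=-1, (4|19)=+1; sign (−1)^0·-1^0·+1^1 = +1.
(a,b)_29: α=1, u≡12; β=1, v≡5 (mod 29); (12|29)=-1, (5|29)=+1; sign (−1)^0·-1^1·+1^1 = -1.
(a,b)_2: α=0, β=2; u≡7, v≡5 (mod 8); ε(u)ε(v)=1·0, αω(v)=0·1, βω(u)=2·0; sum ≡ 0  ⇒  +1.
(a,b)_23: α=0, u≡22; β=-2, v≡22 (mod 23); (22|23)=-1, (22|23)=-1; sign (−1)^0·-1^-2·-1^0 = +1.
(a,b)_7: α=-2, u≡5; β=0, v≡6 (mod 7); (5|7)=-1, (6|7)=-1; sign (−1)^0·-1^0·-1^-2 = +1.
|Ram(551, -166315)| = 2, even; anisotropic at {29, 31}.

[29, 31]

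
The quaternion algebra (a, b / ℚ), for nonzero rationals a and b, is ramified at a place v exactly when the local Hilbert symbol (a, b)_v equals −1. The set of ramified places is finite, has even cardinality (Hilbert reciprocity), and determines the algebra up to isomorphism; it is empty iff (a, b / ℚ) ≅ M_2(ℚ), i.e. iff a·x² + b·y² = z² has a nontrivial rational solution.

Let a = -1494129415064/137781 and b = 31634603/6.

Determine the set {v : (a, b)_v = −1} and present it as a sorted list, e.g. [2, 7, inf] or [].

[3, 7, 13, 17]

(a, b) ≡ (-7854, 9282) mod (ℚ^×)²; places V = {2, 3, 7, 11, 13, 17, ∞}.
(a,b)_17: α=3, u≡10; β=1, v≡15 (mod 17); (10|17)=-1, (15|17)=+1; sign (−1)^0·-1^1·+1^3 = -1.
(a,b)_13: α=4, u≡2; β=3, v≡10 (mod 13); (2|13)=-1, (10|13)=+1; sign (−1)^0·-1^3·+1^4 = -1.
(a,b)_3: α=-9, u≡1; β=-1, v≡1 (mod 3); (1|3)=+1, (1|3)=+1; sign (−1)^1·+1^-1·+1^-9 = -1.
(a,b)_11: α=3, u≡1; β=2, v≡1 (mod 11); (1|11)=+1, (1|11)=+1; sign (−1)^0·+1^2·+1^3 = +1.
(a,b)_∞: sgn(-7854)=−, sgn(9282)=+, so +1.
(a,b)_7: α=-1, u≡6; β=1, v≡6 (mod 7); (6|7)=-1, (6|7)=-1; sign (−1)^1·-1^1·-1^-1 = -1.
(a,b)_2: α=3, β=-1; u≡1, v≡1 (mod 8); ε(u)ε(v)=0·0, αω(v)=3·0, βω(u)=-1·0; sum ≡ 0  ⇒  +1.
(-7854, 9282 / ℚ) ramifies at {3, 7, 13, 17}: a division algebra.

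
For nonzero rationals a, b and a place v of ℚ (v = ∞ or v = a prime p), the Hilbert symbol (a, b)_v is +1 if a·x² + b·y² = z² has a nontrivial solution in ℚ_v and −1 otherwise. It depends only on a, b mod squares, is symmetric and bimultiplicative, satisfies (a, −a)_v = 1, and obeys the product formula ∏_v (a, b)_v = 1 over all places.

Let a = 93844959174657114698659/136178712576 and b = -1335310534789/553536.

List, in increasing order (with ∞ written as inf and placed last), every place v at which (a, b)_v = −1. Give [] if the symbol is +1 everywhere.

(a, b) ≡ (19, -1309) mod (ℚ^×)²; places V = {2, 3, 7, 11, 17, 19, 31, 41, ∞}.
(a,b)_7: α=2, u≡6; β=1, v≡2 (mod 7); (6|7)=-1, (2|7)=+1; sign (−1)^0·-1^1·+1^2 = -1.
(a,b)_∞: sgn(19)=+, sgn(-1309)=−, so +1.
(a,b)_17: α=2, u≡4; β=1, v≡8 (mod 17); (4|17)=+1, (8|17)=+1; sign (−1)^0·+1^1·+1^2 = +1.
(a,b)_31: α=-4, u≡14; β=-2, v≡15 (mod 31); (14|31)=+1, (15|31)=-1; sign (−1)^0·+1^-2·-1^-4 = +1.
(a,b)_19: α=3, u≡7; β=2, v≡18 (mod 19); (7|19)=+1, (18|19)=-1; sign (−1)^0·+1^2·-1^3 = -1.
(a,b)_41: α=8, u≡13; β=4, v≡13 (mod 41); (13|41)=-1, (13|41)=-1; sign (−1)^0·-1^4·-1^8 = +1.
(a,b)_11: α=2, u≡2; β=1, v≡10 (mod 11); (2|11)=-1, (10|11)=-1; sign (−1)^0·-1^1·-1^2 = -1.
(a,b)_2: α=-14, β=-6; u≡3, v≡3 (mod 8); ε(u)ε(v)=1·1, αω(v)=-14·1, βω(u)=-6·1; sum ≡ 1  ⇒  -1.
(a,b)_3: α=-2, u≡1; β=-2, v≡2 (mod 3); (1|3)=+1, (2|3)=-1; sign (−1)^0·+1^-2·-1^-2 = +1.
|Ram(19, -1309)| = 4, even; anisotropic at {2, 7, 11, 19}.

[2, 7, 11, 19]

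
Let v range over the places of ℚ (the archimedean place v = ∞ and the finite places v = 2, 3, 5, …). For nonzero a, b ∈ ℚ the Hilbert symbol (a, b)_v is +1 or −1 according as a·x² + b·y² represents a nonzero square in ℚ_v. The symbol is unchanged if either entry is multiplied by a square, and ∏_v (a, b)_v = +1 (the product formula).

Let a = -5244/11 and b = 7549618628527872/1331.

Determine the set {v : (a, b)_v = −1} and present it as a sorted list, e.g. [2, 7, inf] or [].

[17, 19, 23, 41]

Mod squares: a ≡ -14421, b ≡ 10051437. Check v ∈ {∞, 2, 3, 11, 13, 17, 19, 23, 41}.
v=2: v_2(a)=2, v_2(b)=8; units ≡ 3, 5 (mod 8); ε·ε+αω+βω = 1·0+2·1+8·1 ≡ 0  ⇒  (a,b)_2 = +1.
v=11: a=11^-1·(≡3), b=11^-3·(≡6) mod 11; (3|11)=+1, (6|11)=-1; (−1)^{-1·-3·5}·(+1)^-3·(-1)^-1 = +1.
v=17: a=17^0·(≡7), b=17^1·(≡15) mod 17; (7|17)=-1, (15|17)=+1; (−1)^{0·1·8}·(-1)^1·(+1)^0 = -1.
v=3: a=3^1·(≡2), b=3^1·(≡1) mod 3; (2|3)=-1, (1|3)=+1; (−1)^{1·1·1}·(-1)^1·(+1)^1 = +1.
v=∞: -14421 < 0 and 10051437 > 0  ⇒  (a,b)_∞ = +1.
v=23: a=23^1·(≡19), b=23^3·(≡11) mod 23; (19|23)=-1, (11|23)=-1; (−1)^{1·3·11}·(-1)^3·(-1)^1 = -1.
v=19: a=19^1·(≡6), b=19^3·(≡7) mod 19; (6|19)=+1, (7|19)=+1; (−1)^{1·3·9}·(+1)^3·(+1)^1 = -1.
v=13: a=13^0·(≡9), b=13^2·(≡8) mod 13; (9|13)=+1, (8|13)=-1; (−1)^{0·2·6}·(+1)^2·(-1)^0 = +1.
v=41: a=41^0·(≡19), b=41^1·(≡25) mod 41; (19|41)=-1, (25|41)=+1; (−1)^{0·1·20}·(-1)^1·(+1)^0 = -1.
Ram(-14421, 10051437) = {17, 19, 23, 41}; no ℚ_17-point on the conic.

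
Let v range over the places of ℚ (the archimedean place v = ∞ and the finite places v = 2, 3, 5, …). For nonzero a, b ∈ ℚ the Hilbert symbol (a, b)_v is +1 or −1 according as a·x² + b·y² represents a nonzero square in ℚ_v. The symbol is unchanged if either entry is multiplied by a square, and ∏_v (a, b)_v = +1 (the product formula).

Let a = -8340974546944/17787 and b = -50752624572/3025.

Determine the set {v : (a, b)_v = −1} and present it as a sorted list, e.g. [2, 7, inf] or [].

[3, 13, 37, inf]

Mod squares: a ≡ -213897, b ≡ -926887. Check v ∈ {∞, 2, 3, 5, 7, 11, 13, 37, 41, 47}.
v=37: a=37^1·(≡21), b=37^1·(≡32) mod 37; (21|37)=+1, (32|37)=-1; (−1)^{1·1·18}·(+1)^1·(-1)^1 = -1.
v=3: a=3^-1·(≡2), b=3^4·(≡2) mod 3; (2|3)=-1, (2|3)=-1; (−1)^{-1·4·1}·(-1)^4·(-1)^-1 = -1.
v=7: a=7^-2·(≡4), b=7^0·(≡1) mod 7; (4|7)=+1, (1|7)=+1; (−1)^{-2·0·3}·(+1)^0·(+1)^-2 = +1.
v=2: v_2(a)=12, v_2(b)=2; units ≡ 7, 1 (mod 8); ε·ε+αω+βω = 1·0+12·0+2·0 ≡ 0  ⇒  (a,b)_2 = +1.
v=41: a=41^1·(≡9), b=41^1·(≡10) mod 41; (9|41)=+1, (10|41)=+1; (−1)^{1·1·20}·(+1)^1·(+1)^1 = +1.
v=47: a=47^1·(≡18), b=47^1·(≡26) mod 47; (18|47)=+1, (26|47)=-1; (−1)^{1·1·23}·(+1)^1·(-1)^1 = +1.
v=11: a=11^-2·(≡4), b=11^-2·(≡7) mod 11; (4|11)=+1, (7|11)=-1; (−1)^{-2·-2·5}·(+1)^-2·(-1)^-2 = +1.
v=5: a=5^0·(≡3), b=5^-2·(≡3) mod 5; (3|5)=-1, (3|5)=-1; (−1)^{0·-2·2}·(-1)^-2·(-1)^0 = +1.
v=13: a=13^4·(≡2), b=13^3·(≡8) mod 13; (2|13)=-1, (8|13)=-1; (−1)^{4·3·6}·(-1)^3·(-1)^4 = -1.
v=∞: -213897 < 0 and -926887 < 0  ⇒  (a,b)_∞ = -1.
Ram(-213897, -926887) = {3, 13, 37, ∞}; no ℚ_3-point on the conic.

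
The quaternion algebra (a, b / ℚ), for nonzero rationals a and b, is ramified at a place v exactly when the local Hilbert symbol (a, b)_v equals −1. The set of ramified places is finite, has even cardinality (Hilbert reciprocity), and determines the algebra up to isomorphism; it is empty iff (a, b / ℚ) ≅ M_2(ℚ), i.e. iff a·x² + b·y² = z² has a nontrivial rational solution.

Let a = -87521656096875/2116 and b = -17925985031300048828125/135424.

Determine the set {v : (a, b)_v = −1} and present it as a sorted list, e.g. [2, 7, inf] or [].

Mod squares: a ≡ -1155, b ≡ -5005. Check v ∈ {∞, 2, 3, 5, 7, 11, 13, 23}.
v=13: a=13^2·(≡6), b=13^3·(≡5) mod 13; (6|13)=-1, (5|13)=-1; (−1)^{2·3·6}·(-1)^3·(-1)^2 = -1.
v=23: a=23^-2·(≡4), b=23^-2·(≡3) mod 23; (4|23)=+1, (3|23)=+1; (−1)^{-2·-2·11}·(+1)^-2·(+1)^-2 = +1.
v=11: a=11^5·(≡5), b=11^7·(≡8) mod 11; (5|11)=+1, (8|11)=-1; (−1)^{5·7·5}·(+1)^7·(-1)^5 = +1.
v=2: v_2(a)=-2, v_2(b)=-8; units ≡ 5, 3 (mod 8); ε·ε+αω+βω = 0·1+-2·1+-8·1 ≡ 0  ⇒  (a,b)_2 = +1.
v=5: a=5^5·(≡4), b=5^13·(≡1) mod 5; (4|5)=+1, (1|5)=+1; (−1)^{5·13·2}·(+1)^13·(+1)^5 = +1.
v=3: a=3^1·(≡2), b=3^0·(≡2) mod 3; (2|3)=-1, (2|3)=-1; (−1)^{1·0·1}·(-1)^0·(-1)^1 = -1.
v=∞: -1155 < 0 and -5005 < 0  ⇒  (a,b)_∞ = -1.
v=7: a=7^3·(≡5), b=7^3·(≡3) mod 7; (5|7)=-1, (3|7)=-1; (−1)^{3·3·3}·(-1)^3·(-1)^3 = -1.
(-1155, -5005 / ℚ) ramifies at {3, 7, 13, ∞}: a division algebra.

[3, 7, 13, inf]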